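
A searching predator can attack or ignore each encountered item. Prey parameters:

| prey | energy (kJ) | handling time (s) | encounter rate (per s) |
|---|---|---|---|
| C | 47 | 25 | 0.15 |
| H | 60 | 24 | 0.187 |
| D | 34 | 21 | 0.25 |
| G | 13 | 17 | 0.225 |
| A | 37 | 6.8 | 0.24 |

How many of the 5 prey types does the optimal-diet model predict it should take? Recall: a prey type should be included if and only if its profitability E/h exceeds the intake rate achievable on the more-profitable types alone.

1

Rank by E/h (kJ/s): A 5.44, H 2.5, C 1.88, D 1.62, G 0.765. Include each in turn until the next type's E/h falls below the running intake rate.
Rate on top 1: 3.374. H: 2.5 < 3.374 → exclude; stop.
Optimal diet: A — 1 of 5 types.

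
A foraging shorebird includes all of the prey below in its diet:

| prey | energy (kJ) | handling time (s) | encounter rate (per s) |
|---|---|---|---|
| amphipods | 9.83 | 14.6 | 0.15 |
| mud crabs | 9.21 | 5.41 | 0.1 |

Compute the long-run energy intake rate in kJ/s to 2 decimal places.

R = Σλ_iE_i / (1 + Σλ_ih_i)
Numerator: 0.15×9.83 + 0.1×9.21 = 2.396
Denominator: 1 + 0.15×14.6 + 0.1×5.41 = 3.731
R = 2.396/3.731 = 0.6421 kJ/s

0.64 kJ/s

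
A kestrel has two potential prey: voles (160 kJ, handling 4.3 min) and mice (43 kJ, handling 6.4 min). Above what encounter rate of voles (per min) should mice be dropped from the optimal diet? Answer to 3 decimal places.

0.051 per min

Drop mice once their profitability E₂/h₂ falls below the rate achievable on voles alone: E₂/h₂ = λE₁/(1 + λh₁).
Solve for λ: λE₁h₂ = E₂(1 + λh₁) → λ(E₁h₂ − E₂h₁) = E₂ → λ = E₂/(E₁h₂ − E₂h₁).
λ = 43/(160×6.4 − 43×4.3) = 43/839.1 = 0.05125 per min.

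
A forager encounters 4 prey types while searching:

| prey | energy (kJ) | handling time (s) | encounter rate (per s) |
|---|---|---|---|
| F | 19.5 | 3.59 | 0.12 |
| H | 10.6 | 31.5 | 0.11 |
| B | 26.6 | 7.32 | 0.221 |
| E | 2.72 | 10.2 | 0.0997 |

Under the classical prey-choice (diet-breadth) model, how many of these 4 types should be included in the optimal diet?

2

Rank by E/h (kJ/s): F 5.43, B 3.63, H 0.337, E 0.267. Include each in turn until the next type's E/h falls below the running intake rate.
Rate on top 1: 1.635. B: 3.63 > 1.635 → include.
Rate on top 2: 2.696. H: 0.337 < 2.696 → exclude; stop.
Optimal diet: F, B — 2 of 4 types.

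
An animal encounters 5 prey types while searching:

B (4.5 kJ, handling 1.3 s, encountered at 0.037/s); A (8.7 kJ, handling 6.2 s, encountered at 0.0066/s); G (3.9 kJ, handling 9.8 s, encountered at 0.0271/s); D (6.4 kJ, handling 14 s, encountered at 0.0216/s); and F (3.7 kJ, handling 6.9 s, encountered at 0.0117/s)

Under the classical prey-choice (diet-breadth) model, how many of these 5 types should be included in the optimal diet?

E/h in descending order: B 3.46, A 1.4, F 0.536, D 0.457, G 0.398 kJ/s. The optimal diet is the largest prefix of this list for which every included type satisfies E_i/h_i > R on the types above it.
Rate on top 1: 0.1589. A: 1.4 > 0.1589 → include.
Rate on top 2: 0.2056. F: 0.536 > 0.2056 → include.
Rate on top 3: 0.2284. D: 0.457 > 0.2284 → include.
Rate on top 4: 0.2754. G: 0.398 > 0.2754 → include.
Optimal diet: B, A, F, D, G — 5 of 5 types.

5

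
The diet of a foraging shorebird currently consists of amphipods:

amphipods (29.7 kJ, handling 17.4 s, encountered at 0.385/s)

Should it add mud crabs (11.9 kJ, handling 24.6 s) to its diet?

No

Intake rate on the current diet: R = (0.385×29.7) / (1 + 0.385×17.4) = 11.43/7.699 = 1.485 kJ/s.
mud crabs: E/h = 11.9/24.6 = 0.4837 kJ/s.
0.4837 < 1.485, so adding mud crabs would lower the average — exclude it.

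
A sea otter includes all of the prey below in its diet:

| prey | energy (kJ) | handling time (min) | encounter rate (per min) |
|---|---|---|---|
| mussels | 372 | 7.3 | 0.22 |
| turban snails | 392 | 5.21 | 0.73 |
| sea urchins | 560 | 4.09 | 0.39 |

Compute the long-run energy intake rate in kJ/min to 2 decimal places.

73.26 kJ/min

Energy encountered per unit search time: 0.22×372 + 0.73×392 + 0.39×560 = 586.4 kJ/min.
Handling time per unit search time: 0.22×7.3 + 0.73×5.21 + 0.39×4.09 = 7.004.
Rate = 586.4/(1 + 7.004) = 73.26 kJ/min.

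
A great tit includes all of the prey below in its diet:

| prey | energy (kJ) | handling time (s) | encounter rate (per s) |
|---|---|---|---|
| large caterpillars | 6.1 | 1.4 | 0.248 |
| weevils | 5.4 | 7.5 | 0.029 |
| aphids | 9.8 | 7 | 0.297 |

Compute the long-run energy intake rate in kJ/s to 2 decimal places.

R = (0.248×6.1 + 0.029×5.4 + 0.297×9.8) / (1 + 0.248×1.4 + 0.029×7.5 + 0.297×7) = 4.58/3.644 = 1.257 kJ/s.

1.26 kJ/s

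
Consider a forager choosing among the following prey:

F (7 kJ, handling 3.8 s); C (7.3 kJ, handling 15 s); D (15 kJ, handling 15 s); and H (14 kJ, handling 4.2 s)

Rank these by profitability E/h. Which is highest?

H

Profitability E/h (kJ/s): F = 7/3.8 = 1.84, C = 7.3/15 = 0.487, D = 15/15 = 1, H = 14/4.2 = 3.33.
Ranked: H > F > D > C.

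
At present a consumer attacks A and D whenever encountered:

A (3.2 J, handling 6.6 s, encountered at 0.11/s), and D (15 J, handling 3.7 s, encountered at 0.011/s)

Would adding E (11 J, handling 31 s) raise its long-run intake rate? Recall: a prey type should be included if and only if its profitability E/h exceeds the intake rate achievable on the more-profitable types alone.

Current rate: (0.11×3.2 + 0.011×15)/(1 + 0.11×6.6 + 0.011×3.7) = 0.2926 J/s.
E: E/h = 11/31 = 0.3548 J/s.
Since 0.3548 > R, including E increases the long-run rate.

Yes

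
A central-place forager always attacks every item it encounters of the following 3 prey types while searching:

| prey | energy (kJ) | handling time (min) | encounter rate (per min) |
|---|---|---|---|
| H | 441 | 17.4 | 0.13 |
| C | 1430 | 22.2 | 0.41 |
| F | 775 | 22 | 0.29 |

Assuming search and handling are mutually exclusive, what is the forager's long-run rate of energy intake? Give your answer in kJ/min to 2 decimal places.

46.33 kJ/min

R = Σλ_iE_i / (1 + Σλ_ih_i)
Numerator: 0.13×441 + 0.41×1430 + 0.29×775 = 868.4
Denominator: 1 + 0.13×17.4 + 0.41×22.2 + 0.29×22 = 18.74
R = 868.4/18.74 = 46.33 kJ/min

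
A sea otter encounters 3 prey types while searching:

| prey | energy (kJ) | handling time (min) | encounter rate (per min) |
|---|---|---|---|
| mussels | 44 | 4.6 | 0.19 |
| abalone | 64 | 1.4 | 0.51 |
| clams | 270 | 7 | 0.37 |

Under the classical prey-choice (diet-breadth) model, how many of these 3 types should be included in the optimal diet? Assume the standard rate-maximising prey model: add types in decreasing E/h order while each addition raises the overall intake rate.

Profitabilities (E/h, kJ/min): abalone 45.7, clams 38.6, mussels 9.57. Add prey in this order while the next type's profitability exceeds the intake rate on those already taken.
Rate on top 1: 19.04. clams: 38.6 > 19.04 → include.
Rate on top 2: 30.79. mussels: 9.57 < 30.79 → exclude; stop.
Optimal diet: abalone, clams — 2 of 3 types.

2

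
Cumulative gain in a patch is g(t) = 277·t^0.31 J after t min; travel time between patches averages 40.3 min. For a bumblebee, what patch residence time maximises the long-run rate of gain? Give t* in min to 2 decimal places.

Maximise g(t)/(T+t): set derivative to zero → g'(t)(T+t) = g(t).
g'(t) = 0.31·277·t^-0.69. Setting 0.31·277·t^-0.69 = 277·t^0.31/(40.3+t) gives 0.31(40.3+t) = t, so 0.69·t = 0.31×40.3.
t* = 0.31×40.3/0.69 = 18.11 min.

18.11 min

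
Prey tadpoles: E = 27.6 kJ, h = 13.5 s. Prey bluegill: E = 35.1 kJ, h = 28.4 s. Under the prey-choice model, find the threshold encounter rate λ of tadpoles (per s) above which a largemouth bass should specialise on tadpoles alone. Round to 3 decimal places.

At the threshold, the rate on tadpoles alone equals the profitability of bluegill: λ·27.6/(1 + λ·13.5) = 35.1/28.4 = 1.236.
Rearranging, λ(27.6 − 1.236×13.5) = 1.236, so λ = 1.236/10.92 = 0.1132 per s.

0.113 per s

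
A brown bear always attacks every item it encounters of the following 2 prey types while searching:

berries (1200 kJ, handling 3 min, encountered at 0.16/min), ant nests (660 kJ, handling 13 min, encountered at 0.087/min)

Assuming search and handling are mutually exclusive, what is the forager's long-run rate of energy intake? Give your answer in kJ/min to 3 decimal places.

R = Σλ_iE_i / (1 + Σλ_ih_i)
Numerator: 0.16×1200 + 0.087×660 = 249.4
Denominator: 1 + 0.16×3 + 0.087×13 = 2.611
R = 249.4/2.611 = 95.53 kJ/min

95.527 kJ/min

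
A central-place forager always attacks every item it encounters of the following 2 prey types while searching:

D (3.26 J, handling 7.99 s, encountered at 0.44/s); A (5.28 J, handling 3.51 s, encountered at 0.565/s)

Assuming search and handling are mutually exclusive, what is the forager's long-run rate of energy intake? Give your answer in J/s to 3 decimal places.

R = (0.44×3.26 + 0.565×5.28) / (1 + 0.44×7.99 + 0.565×3.51) = 4.418/6.499 = 0.6798 J/s.

0.680 J/s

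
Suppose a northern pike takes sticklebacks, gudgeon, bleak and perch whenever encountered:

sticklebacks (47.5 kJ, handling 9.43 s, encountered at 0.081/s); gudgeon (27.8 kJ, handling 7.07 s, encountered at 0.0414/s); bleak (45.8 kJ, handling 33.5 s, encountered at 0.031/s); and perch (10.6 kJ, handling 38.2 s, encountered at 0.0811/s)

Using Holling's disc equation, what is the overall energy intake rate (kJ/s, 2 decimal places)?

R = (0.081×47.5 + 0.0414×27.8 + 0.031×45.8 + 0.0811×10.6) / (1 + 0.081×9.43 + 0.0414×7.07 + 0.031×33.5 + 0.0811×38.2) = 7.278/6.193 = 1.175 kJ/s.

1.18 kJ/s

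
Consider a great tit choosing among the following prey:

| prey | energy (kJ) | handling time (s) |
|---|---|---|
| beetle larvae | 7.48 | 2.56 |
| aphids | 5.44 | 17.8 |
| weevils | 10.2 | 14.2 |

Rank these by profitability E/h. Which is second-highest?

weevils

Profitability E/h (kJ/s): beetle larvae = 7.48/2.56 = 2.92, aphids = 5.44/17.8 = 0.306, weevils = 10.2/14.2 = 0.718.
Ranked: beetle larvae > weevils > aphids.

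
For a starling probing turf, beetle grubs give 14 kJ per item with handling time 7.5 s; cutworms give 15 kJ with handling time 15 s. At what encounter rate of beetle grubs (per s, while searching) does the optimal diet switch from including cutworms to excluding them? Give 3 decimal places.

0.154 per s

The zero-one rule: include cutworms iff E₂/h₂ > λE₁/(1+λh₁). Equality gives the switch point.
λE₁h₂ = E₂ + λE₂h₁ ⇒ λ = E₂/(E₁h₂ − E₂h₁) = 15/(210 − 112.5) = 0.1538 per s.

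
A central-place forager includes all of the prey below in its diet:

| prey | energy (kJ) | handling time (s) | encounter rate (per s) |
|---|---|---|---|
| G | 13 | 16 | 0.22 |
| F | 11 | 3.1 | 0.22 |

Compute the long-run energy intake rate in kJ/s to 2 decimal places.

1.01 kJ/s

R = (0.22×13 + 0.22×11) / (1 + 0.22×16 + 0.22×3.1) = 5.28/5.202 = 1.015 kJ/s.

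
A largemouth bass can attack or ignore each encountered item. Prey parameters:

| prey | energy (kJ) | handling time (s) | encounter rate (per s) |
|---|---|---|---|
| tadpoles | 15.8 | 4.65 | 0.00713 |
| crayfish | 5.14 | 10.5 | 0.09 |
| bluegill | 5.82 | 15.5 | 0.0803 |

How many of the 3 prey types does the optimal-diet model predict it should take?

3

E/h in descending order: tadpoles 3.4, crayfish 0.49, bluegill 0.375 kJ/s. The optimal diet is the largest prefix of this list for which every included type satisfies E_i/h_i > R on the types above it.
Rate on top 1: 0.109. crayfish: 0.49 > 0.109 → include.
Rate on top 2: 0.2908. bluegill: 0.375 > 0.2908 → include.
Optimal diet: tadpoles, crayfish, bluegill — 3 of 3 types.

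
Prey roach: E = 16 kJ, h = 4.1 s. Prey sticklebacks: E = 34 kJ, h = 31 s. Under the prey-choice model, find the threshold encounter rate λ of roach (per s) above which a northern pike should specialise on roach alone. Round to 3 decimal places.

Drop sticklebacks once their profitability E₂/h₂ falls below the rate achievable on roach alone: E₂/h₂ = λE₁/(1 + λh₁).
Solve for λ: λE₁h₂ = E₂(1 + λh₁) → λ(E₁h₂ − E₂h₁) = E₂ → λ = E₂/(E₁h₂ − E₂h₁).
λ = 34/(16×31 − 34×4.1) = 34/356.6 = 0.09534 per s.

0.095 per s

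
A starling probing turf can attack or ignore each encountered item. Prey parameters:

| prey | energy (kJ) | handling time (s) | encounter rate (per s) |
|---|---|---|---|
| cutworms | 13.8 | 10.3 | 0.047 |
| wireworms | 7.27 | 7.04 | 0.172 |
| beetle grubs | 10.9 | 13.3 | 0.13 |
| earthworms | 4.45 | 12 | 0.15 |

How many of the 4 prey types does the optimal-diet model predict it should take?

3

Profitabilities (E/h, kJ/s): cutworms 1.34, wireworms 1.03, beetle grubs 0.82, earthworms 0.371. Add prey in this order while the next type's profitability exceeds the intake rate on those already taken.
Rate on top 1: 0.437. wireworms: 1.03 > 0.437 → include.
Rate on top 2: 0.7047. beetle grubs: 0.82 > 0.7047 → include.
Rate on top 3: 0.7496. earthworms: 0.371 < 0.7496 → exclude; stop.
Optimal diet: cutworms, wireworms, beetle grubs — 3 of 4 types.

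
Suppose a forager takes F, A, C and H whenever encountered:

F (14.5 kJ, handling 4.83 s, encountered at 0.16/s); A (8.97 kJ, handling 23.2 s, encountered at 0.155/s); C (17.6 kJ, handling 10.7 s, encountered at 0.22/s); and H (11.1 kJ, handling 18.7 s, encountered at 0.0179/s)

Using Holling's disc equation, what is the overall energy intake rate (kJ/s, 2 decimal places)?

0.97 kJ/s

Energy encountered per unit search time: 0.16×14.5 + 0.155×8.97 + 0.22×17.6 + 0.0179×11.1 = 7.781 kJ/s.
Handling time per unit search time: 0.16×4.83 + 0.155×23.2 + 0.22×10.7 + 0.0179×18.7 = 7.058.
Rate = 7.781/(1 + 7.058) = 0.9657 kJ/s.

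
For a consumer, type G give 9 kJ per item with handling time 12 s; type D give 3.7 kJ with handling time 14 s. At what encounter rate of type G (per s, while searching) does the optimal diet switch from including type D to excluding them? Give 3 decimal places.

0.045 per s

At the threshold, the rate on type G alone equals the profitability of type D: λ·9/(1 + λ·12) = 3.7/14 = 0.2643.
Rearranging, λ(9 − 0.2643×12) = 0.2643, so λ = 0.2643/5.829 = 0.04534 per s.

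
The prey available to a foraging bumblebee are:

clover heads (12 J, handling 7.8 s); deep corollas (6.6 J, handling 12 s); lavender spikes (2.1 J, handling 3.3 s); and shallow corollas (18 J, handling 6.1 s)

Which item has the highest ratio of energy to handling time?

shallow corollas

In descending order of E/h:
shallow corollas: 18/6.1 = 2.95 J/s
clover heads: 12/7.8 = 1.54 J/s
lavender spikes: 2.1/3.3 = 0.636 J/s
deep corollas: 6.6/12 = 0.55 J/s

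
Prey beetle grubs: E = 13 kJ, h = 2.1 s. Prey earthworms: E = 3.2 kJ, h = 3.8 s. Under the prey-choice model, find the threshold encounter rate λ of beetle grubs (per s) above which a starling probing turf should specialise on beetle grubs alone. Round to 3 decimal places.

Drop earthworms once their profitability E₂/h₂ falls below the rate achievable on beetle grubs alone: E₂/h₂ = λE₁/(1 + λh₁).
Solve for λ: λE₁h₂ = E₂(1 + λh₁) → λ(E₁h₂ − E₂h₁) = E₂ → λ = E₂/(E₁h₂ − E₂h₁).
λ = 3.2/(13×3.8 − 3.2×2.1) = 3.2/42.68 = 0.07498 per s.

0.075 per s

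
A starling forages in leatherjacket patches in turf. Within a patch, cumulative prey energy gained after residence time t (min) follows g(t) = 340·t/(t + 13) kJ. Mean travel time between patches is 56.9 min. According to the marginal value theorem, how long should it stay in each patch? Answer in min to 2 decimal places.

Maximise g(t)/(T+t): set derivative to zero → g'(t)(T+t) = g(t).
g'(t) = 340·13/(t + 13)². Setting 340·13/(t+13)² = 340t/[(t+13)(56.9+t)] gives 13(56.9+t) = t(t+13), so t² = 13×56.9 = 739.7.
t* = √739.7 = 27.2 min.

27.20 min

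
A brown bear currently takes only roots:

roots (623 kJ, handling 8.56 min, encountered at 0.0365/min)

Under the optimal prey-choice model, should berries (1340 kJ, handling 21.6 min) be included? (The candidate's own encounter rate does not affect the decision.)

Intake rate on the current diet: R = (0.0365×623) / (1 + 0.0365×8.56) = 22.74/1.312 = 17.33 kJ/min.
berries: E/h = 1340/21.6 = 62.04 kJ/min.
Since 62.04 > R, including berries increases the long-run rate.

Yes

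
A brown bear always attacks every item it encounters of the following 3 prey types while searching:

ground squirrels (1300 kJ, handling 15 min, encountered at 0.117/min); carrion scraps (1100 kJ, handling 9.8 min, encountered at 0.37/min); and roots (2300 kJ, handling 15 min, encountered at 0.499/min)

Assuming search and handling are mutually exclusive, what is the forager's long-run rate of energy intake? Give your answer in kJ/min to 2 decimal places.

R = Σλ_iE_i / (1 + Σλ_ih_i)
Numerator: 0.117×1300 + 0.37×1100 + 0.499×2300 = 1707
Denominator: 1 + 0.117×15 + 0.37×9.8 + 0.499×15 = 13.87
R = 1707/13.87 = 123.1 kJ/min

123.09 kJ/min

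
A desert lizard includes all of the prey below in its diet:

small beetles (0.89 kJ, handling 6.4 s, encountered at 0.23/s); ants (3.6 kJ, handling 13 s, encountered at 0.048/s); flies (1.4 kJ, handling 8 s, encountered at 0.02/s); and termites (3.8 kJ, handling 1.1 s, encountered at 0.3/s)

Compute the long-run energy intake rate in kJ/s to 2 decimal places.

R = (0.23×0.89 + 0.048×3.6 + 0.02×1.4 + 0.3×3.8) / (1 + 0.23×6.4 + 0.048×13 + 0.02×8 + 0.3×1.1) = 1.545/3.586 = 0.431 kJ/s.

0.43 kJ/s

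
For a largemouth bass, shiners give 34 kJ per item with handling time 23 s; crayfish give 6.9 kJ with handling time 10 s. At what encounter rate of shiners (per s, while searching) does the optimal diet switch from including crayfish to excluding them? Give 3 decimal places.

0.038 per s

Drop crayfish once their profitability E₂/h₂ falls below the rate achievable on shiners alone: E₂/h₂ = λE₁/(1 + λh₁).
Solve for λ: λE₁h₂ = E₂(1 + λh₁) → λ(E₁h₂ − E₂h₁) = E₂ → λ = E₂/(E₁h₂ − E₂h₁).
λ = 6.9/(34×10 − 6.9×23) = 6.9/181.3 = 0.03806 per s.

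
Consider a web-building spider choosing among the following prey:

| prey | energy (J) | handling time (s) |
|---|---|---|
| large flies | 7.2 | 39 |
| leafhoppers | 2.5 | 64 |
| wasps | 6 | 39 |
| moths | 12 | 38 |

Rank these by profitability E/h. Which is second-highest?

large flies

In descending order of E/h:
moths: 12/38 = 0.316 J/s
large flies: 7.2/39 = 0.185 J/s
wasps: 6/39 = 0.154 J/s
leafhoppers: 2.5/64 = 0.0391 J/s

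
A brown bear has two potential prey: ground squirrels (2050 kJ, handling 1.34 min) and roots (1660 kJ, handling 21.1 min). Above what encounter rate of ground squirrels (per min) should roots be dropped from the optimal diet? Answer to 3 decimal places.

0.040 per min

At the threshold, the rate on ground squirrels alone equals the profitability of roots: λ·2050/(1 + λ·1.34) = 1660/21.1 = 78.67.
Rearranging, λ(2050 − 78.67×1.34) = 78.67, so λ = 78.67/1945 = 0.04046 per min.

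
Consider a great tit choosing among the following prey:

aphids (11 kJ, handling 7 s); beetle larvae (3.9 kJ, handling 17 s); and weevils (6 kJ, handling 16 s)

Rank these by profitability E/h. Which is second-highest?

Profitability E/h (kJ/s): aphids = 11/7 = 1.57, beetle larvae = 3.9/17 = 0.229, weevils = 6/16 = 0.375.
Ranked: aphids > weevils > beetle larvae.

weevils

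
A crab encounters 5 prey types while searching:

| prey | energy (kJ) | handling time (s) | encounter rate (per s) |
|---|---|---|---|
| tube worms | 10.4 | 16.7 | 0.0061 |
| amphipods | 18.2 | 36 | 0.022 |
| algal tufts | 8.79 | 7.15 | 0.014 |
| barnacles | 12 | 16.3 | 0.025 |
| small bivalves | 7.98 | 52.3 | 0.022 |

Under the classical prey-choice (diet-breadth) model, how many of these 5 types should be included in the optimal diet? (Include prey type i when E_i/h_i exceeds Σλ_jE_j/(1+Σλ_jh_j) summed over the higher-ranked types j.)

4

Rank by E/h (kJ/s): algal tufts 1.23, barnacles 0.736, tube worms 0.623, amphipods 0.506, small bivalves 0.153. Include each in turn until the next type's E/h falls below the running intake rate.
Rate on top 1: 0.1119. barnacles: 0.736 > 0.1119 → include.
Rate on top 2: 0.2806. tube worms: 0.623 > 0.2806 → include.
Rate on top 3: 0.3023. amphipods: 0.506 > 0.3023 → include.
Rate on top 4: 0.3693. small bivalves: 0.153 < 0.3693 → exclude; stop.
Optimal diet: algal tufts, barnacles, tube worms, amphipods — 4 of 5 types.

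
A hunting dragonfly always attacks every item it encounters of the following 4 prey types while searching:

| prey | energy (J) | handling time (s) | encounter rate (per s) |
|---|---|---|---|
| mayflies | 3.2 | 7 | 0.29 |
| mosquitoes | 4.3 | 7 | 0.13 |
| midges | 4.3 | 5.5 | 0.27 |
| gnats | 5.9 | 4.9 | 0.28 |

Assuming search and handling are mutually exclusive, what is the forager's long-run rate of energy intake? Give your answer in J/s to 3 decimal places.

R = (0.29×3.2 + 0.13×4.3 + 0.27×4.3 + 0.28×5.9) / (1 + 0.29×7 + 0.13×7 + 0.27×5.5 + 0.28×4.9) = 4.3/6.797 = 0.6326 J/s.

0.633 J/s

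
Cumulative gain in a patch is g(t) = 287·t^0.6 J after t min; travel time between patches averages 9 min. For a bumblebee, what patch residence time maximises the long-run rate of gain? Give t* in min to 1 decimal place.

13.5 min

Optimal t* satisfies g'(t*) = g(t*)/(T + t*).
g'(t) = 0.6·287·t^-0.4. Setting 0.6·287·t^-0.4 = 287·t^0.6/(9+t) gives 0.6(9+t) = t, so 0.40·t = 0.6×9.
t* = 0.6×9/0.40 = 13.5 min.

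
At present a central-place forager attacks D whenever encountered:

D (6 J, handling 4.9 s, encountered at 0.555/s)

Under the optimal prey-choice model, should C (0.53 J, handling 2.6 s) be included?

On D alone, R = ΣλE/(1+Σλh) = 3.33/3.72 = 0.8953 J/s.
Profitability of C: 0.53/2.6 = 0.2038 J/s.
Since 0.2038 < R, time spent handling C is better spent searching.

No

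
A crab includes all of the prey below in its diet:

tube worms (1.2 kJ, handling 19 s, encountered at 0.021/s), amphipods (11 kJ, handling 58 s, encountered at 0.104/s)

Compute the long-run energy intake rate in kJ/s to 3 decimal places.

R = Σλ_iE_i / (1 + Σλ_ih_i)
Numerator: 0.021×1.2 + 0.104×11 = 1.169
Denominator: 1 + 0.021×19 + 0.104×58 = 7.431
R = 1.169/7.431 = 0.1573 kJ/s

0.157 kJ/s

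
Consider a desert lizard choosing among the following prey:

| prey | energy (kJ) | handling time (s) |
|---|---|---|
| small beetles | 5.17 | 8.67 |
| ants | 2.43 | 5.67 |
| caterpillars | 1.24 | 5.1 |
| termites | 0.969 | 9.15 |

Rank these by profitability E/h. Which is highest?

In descending order of E/h:
small beetles: 5.17/8.67 = 0.596 kJ/s
ants: 2.43/5.67 = 0.429 kJ/s
caterpillars: 1.24/5.1 = 0.243 kJ/s
termites: 0.969/9.15 = 0.106 kJ/s

small beetles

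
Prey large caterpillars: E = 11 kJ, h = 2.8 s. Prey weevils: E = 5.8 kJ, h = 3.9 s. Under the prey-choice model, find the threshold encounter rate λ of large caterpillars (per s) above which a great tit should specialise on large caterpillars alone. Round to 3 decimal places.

0.218 per s

At the threshold, the rate on large caterpillars alone equals the profitability of weevils: λ·11/(1 + λ·2.8) = 5.8/3.9 = 1.487.
Rearranging, λ(11 − 1.487×2.8) = 1.487, so λ = 1.487/6.836 = 0.2176 per s.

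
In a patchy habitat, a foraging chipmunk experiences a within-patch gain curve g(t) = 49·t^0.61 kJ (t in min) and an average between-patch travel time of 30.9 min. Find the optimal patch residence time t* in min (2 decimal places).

Optimal t* satisfies g'(t*) = g(t*)/(T + t*).
g'(t) = 0.61·49·t^-0.39. Setting 0.61·49·t^-0.39 = 49·t^0.61/(30.9+t) gives 0.61(30.9+t) = t, so 0.39·t = 0.61×30.9.
t* = 0.61×30.9/0.39 = 48.33 min.

48.33 min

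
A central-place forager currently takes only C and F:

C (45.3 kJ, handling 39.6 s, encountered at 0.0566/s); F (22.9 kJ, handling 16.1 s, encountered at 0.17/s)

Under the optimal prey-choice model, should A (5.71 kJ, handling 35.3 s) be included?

Intake rate on the current diet: R = (0.0566×45.3 + 0.17×22.9) / (1 + 0.0566×39.6 + 0.17×16.1) = 6.457/5.978 = 1.08 kJ/s.
Profitability of A: 5.71/35.3 = 0.1618 kJ/s.
0.1618 < 1.08, so adding A would lower the average — exclude it.

No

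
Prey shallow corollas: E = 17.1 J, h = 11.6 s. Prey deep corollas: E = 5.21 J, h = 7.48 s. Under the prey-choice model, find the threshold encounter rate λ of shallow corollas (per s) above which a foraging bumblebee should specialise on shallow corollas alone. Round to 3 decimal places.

0.077 per s

At the threshold, the rate on shallow corollas alone equals the profitability of deep corollas: λ·17.1/(1 + λ·11.6) = 5.21/7.48 = 0.6965.
Rearranging, λ(17.1 − 0.6965×11.6) = 0.6965, so λ = 0.6965/9.02 = 0.07722 per s.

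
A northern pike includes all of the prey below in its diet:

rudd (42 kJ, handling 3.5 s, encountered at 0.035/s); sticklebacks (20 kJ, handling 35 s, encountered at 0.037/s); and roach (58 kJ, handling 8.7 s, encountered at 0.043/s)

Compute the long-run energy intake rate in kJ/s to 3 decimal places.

R = (0.035×42 + 0.037×20 + 0.043×58) / (1 + 0.035×3.5 + 0.037×35 + 0.043×8.7) = 4.704/2.792 = 1.685 kJ/s.

1.685 kJ/s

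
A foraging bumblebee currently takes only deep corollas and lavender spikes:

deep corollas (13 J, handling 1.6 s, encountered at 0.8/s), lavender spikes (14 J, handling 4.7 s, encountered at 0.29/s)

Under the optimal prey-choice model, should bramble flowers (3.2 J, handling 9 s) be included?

Current rate: (0.8×13 + 0.29×14)/(1 + 0.8×1.6 + 0.29×4.7) = 3.969 J/s.
bramble flowers: E/h = 3.2/9 = 0.3556 J/s.
0.3556 < 3.969, so adding bramble flowers would lower the average — exclude it.

No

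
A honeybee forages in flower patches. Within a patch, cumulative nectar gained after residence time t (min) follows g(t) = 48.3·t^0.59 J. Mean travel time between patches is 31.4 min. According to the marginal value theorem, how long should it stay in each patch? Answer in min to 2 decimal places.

45.19 min

By the marginal value theorem, leave when the instantaneous gain rate g'(t) equals the habitat-wide average g(t)/(T + t).
g'(t) = 0.59·48.3·t^-0.41. Setting 0.59·48.3·t^-0.41 = 48.3·t^0.59/(31.4+t) gives 0.59(31.4+t) = t, so 0.41·t = 0.59×31.4.
t* = 0.59×31.4/0.41 = 45.19 min.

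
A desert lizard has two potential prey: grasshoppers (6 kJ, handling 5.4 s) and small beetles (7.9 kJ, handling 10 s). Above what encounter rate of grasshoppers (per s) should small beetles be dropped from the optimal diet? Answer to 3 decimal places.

At the threshold, the rate on grasshoppers alone equals the profitability of small beetles: λ·6/(1 + λ·5.4) = 7.9/10 = 0.79.
Rearranging, λ(6 − 0.79×5.4) = 0.79, so λ = 0.79/1.734 = 0.4556 per s.

0.456 per s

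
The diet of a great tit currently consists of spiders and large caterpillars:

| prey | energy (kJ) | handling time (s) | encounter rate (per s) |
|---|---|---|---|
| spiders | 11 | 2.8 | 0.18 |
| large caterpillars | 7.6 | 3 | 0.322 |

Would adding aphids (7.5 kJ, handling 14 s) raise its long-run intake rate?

No

Intake rate on the current diet: R = (0.18×11 + 0.322×7.6) / (1 + 0.18×2.8 + 0.322×3) = 4.427/2.47 = 1.792 kJ/s.
Profitability of aphids: 7.5/14 = 0.5357 kJ/s.
0.5357 < 1.792, so adding aphids would lower the average — exclude it.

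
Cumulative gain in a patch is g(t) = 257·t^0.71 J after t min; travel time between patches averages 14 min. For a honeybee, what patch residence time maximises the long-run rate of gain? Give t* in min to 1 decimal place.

By the marginal value theorem, leave when the instantaneous gain rate g'(t) equals the habitat-wide average g(t)/(T + t).
g'(t) = 0.71·257·t^-0.29. Setting 0.71·257·t^-0.29 = 257·t^0.71/(14+t) gives 0.71(14+t) = t, so 0.29·t = 0.71×14.
t* = 0.71×14/0.29 = 34.28 min.

34.3 min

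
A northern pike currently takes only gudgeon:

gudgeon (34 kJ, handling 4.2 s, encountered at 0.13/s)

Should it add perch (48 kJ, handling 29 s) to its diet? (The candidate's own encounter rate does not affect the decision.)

Intake rate on the current diet: R = (0.13×34) / (1 + 0.13×4.2) = 4.42/1.546 = 2.859 kJ/s.
perch: E/h = 48/29 = 1.655 kJ/s.
1.655 < 2.859, so adding perch would lower the average — exclude it.

No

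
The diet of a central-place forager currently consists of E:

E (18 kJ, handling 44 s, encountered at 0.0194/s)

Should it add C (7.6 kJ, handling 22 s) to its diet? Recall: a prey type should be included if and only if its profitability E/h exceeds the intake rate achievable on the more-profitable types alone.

Yes

On E alone, R = ΣλE/(1+Σλh) = 0.3492/1.854 = 0.1884 kJ/s.
Profitability of C: 7.6/22 = 0.3455 kJ/s.
0.3455 > 0.1884, so adding C raises the average — include it.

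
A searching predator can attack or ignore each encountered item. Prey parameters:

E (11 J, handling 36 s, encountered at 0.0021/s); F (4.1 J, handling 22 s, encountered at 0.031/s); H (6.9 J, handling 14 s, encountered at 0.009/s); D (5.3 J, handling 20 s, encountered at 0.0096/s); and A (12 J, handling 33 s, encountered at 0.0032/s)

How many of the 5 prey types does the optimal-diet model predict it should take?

5

Profitabilities (E/h, J/s): H 0.493, A 0.364, E 0.306, D 0.265, F 0.186. Add prey in this order while the next type's profitability exceeds the intake rate on those already taken.
Rate on top 1: 0.05515. A: 0.364 > 0.05515 → include.
Rate on top 2: 0.0816. E: 0.306 > 0.0816 → include.
Rate on top 3: 0.09455. D: 0.265 > 0.09455 → include.
Rate on top 4: 0.1164. F: 0.186 > 0.1164 → include.
Optimal diet: H, A, E, D, F — 5 of 5 types.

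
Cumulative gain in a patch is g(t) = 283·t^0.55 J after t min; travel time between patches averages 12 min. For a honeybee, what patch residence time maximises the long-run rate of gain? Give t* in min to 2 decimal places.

By the marginal value theorem, leave when the instantaneous gain rate g'(t) equals the habitat-wide average g(t)/(T + t).
g'(t) = 0.55·283·t^-0.45. Setting 0.55·283·t^-0.45 = 283·t^0.55/(12+t) gives 0.55(12+t) = t, so 0.45·t = 0.55×12.
t* = 0.55×12/0.45 = 14.67 min.

14.67 min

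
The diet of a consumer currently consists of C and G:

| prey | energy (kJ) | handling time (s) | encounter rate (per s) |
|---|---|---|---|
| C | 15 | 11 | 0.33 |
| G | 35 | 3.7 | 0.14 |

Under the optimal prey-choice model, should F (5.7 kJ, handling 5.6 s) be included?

No

On C and G alone, R = ΣλE/(1+Σλh) = 9.85/5.148 = 1.913 kJ/s.
Profitability of F: 5.7/5.6 = 1.018 kJ/s.
Since 1.018 < R, time spent handling F is better spent searching.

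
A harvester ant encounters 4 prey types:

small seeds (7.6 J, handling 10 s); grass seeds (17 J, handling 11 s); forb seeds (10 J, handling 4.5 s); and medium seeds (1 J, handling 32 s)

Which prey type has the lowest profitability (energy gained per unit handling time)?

Profitability E/h (J/s): small seeds = 7.6/10 = 0.76, grass seeds = 17/11 = 1.55, forb seeds = 10/4.5 = 2.22, medium seeds = 1/32 = 0.0312.
Ranked: forb seeds > grass seeds > small seeds > medium seeds.

medium seeds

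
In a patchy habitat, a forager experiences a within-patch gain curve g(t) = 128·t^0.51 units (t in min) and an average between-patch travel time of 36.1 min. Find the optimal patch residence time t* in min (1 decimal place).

37.6 min

By the marginal value theorem, leave when the instantaneous gain rate g'(t) equals the habitat-wide average g(t)/(T + t).
g'(t) = 0.51·128·t^-0.49. Setting 0.51·128·t^-0.49 = 128·t^0.51/(36.1+t) gives 0.51(36.1+t) = t, so 0.49·t = 0.51×36.1.
t* = 0.51×36.1/0.49 = 37.57 min.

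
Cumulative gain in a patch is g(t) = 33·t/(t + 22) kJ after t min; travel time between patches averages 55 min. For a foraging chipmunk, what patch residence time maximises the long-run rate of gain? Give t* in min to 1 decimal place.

34.8 min

Maximise g(t)/(T+t): set derivative to zero → g'(t)(T+t) = g(t).
g'(t) = 33·22/(t + 22)². Setting 33·22/(t+22)² = 33t/[(t+22)(55+t)] gives 22(55+t) = t(t+22), so t² = 22×55 = 1210.
t* = √1210 = 34.79 min.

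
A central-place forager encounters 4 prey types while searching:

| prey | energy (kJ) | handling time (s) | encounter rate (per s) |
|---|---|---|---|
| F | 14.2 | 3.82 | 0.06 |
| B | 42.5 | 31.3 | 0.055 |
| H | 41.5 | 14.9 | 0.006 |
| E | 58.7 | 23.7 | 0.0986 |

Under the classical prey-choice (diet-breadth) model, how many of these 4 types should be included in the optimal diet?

E/h in descending order: F 3.72, H 2.79, E 2.48, B 1.36 kJ/s. The optimal diet is the largest prefix of this list for which every included type satisfies E_i/h_i > R on the types above it.
Rate on top 1: 0.6931. H: 2.79 > 0.6931 → include.
Rate on top 2: 0.835. E: 2.48 > 0.835 → include.
Rate on top 3: 1.885. B: 1.36 < 1.885 → exclude; stop.
Optimal diet: F, H, E — 3 of 4 types.

3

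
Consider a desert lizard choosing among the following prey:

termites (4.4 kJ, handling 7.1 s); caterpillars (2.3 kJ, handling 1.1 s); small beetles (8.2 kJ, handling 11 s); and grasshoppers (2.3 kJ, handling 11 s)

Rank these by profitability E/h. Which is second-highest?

In descending order of E/h:
caterpillars: 2.3/1.1 = 2.09 kJ/s
small beetles: 8.2/11 = 0.745 kJ/s
termites: 4.4/7.1 = 0.62 kJ/s
grasshoppers: 2.3/11 = 0.209 kJ/s

small beetles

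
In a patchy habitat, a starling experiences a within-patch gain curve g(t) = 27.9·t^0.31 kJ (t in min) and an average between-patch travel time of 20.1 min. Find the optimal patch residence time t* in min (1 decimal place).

9.0 min

Maximise g(t)/(T+t): set derivative to zero → g'(t)(T+t) = g(t).
g'(t) = 0.31·27.9·t^-0.69. Setting 0.31·27.9·t^-0.69 = 27.9·t^0.31/(20.1+t) gives 0.31(20.1+t) = t, so 0.69·t = 0.31×20.1.
t* = 0.31×20.1/0.69 = 9.03 min.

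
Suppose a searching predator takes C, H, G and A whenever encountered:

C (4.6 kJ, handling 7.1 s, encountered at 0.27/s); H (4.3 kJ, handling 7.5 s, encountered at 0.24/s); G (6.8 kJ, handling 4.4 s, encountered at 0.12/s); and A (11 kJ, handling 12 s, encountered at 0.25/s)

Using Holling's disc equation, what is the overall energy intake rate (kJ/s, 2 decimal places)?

R = (0.27×4.6 + 0.24×4.3 + 0.12×6.8 + 0.25×11) / (1 + 0.27×7.1 + 0.24×7.5 + 0.12×4.4 + 0.25×12) = 5.84/8.245 = 0.7083 kJ/s.

0.71 kJ/s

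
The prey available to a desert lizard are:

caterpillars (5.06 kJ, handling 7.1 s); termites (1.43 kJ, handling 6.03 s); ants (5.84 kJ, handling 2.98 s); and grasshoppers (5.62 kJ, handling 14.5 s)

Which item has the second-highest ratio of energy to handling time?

Profitability E/h (kJ/s): caterpillars = 5.06/7.1 = 0.713, termites = 1.43/6.03 = 0.237, ants = 5.84/2.98 = 1.96, grasshoppers = 5.62/14.5 = 0.388.
Ranked: ants > caterpillars > grasshoppers > termites.

caterpillars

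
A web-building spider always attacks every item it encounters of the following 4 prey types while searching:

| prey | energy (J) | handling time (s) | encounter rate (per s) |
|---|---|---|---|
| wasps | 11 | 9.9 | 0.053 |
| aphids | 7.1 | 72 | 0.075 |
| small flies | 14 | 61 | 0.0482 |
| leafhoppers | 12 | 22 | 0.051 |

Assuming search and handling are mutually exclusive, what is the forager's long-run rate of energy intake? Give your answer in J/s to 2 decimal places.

R = Σλ_iE_i / (1 + Σλ_ih_i)
Numerator: 0.053×11 + 0.075×7.1 + 0.0482×14 + 0.051×12 = 2.402
Denominator: 1 + 0.053×9.9 + 0.075×72 + 0.0482×61 + 0.051×22 = 10.99
R = 2.402/10.99 = 0.2187 J/s

0.22 J/s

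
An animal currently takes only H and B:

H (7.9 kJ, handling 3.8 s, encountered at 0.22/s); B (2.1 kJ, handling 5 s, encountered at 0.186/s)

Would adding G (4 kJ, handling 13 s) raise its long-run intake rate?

Intake rate on the current diet: R = (0.22×7.9 + 0.186×2.1) / (1 + 0.22×3.8 + 0.186×5) = 2.129/2.766 = 0.7696 kJ/s.
Profitability of G: 4/13 = 0.3077 kJ/s.
Since 0.3077 < R, time spent handling G is better spent searching.

No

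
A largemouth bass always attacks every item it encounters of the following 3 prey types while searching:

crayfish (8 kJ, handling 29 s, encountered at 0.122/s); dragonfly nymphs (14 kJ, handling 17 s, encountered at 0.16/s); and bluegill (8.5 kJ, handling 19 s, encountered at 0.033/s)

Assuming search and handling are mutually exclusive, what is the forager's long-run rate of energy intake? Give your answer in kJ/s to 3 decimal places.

0.443 kJ/s

R = Σλ_iE_i / (1 + Σλ_ih_i)
Numerator: 0.122×8 + 0.16×14 + 0.033×8.5 = 3.497
Denominator: 1 + 0.122×29 + 0.16×17 + 0.033×19 = 7.885
R = 3.497/7.885 = 0.4434 kJ/s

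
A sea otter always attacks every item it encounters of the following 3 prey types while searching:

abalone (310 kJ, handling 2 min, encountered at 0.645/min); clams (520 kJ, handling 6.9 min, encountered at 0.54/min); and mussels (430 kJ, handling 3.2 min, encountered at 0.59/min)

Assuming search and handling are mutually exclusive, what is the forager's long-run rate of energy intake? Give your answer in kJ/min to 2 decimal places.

92.92 kJ/min

Energy encountered per unit search time: 0.645×310 + 0.54×520 + 0.59×430 = 734.5 kJ/min.
Handling time per unit search time: 0.645×2 + 0.54×6.9 + 0.59×3.2 = 6.904.
Rate = 734.5/(1 + 6.904) = 92.92 kJ/min.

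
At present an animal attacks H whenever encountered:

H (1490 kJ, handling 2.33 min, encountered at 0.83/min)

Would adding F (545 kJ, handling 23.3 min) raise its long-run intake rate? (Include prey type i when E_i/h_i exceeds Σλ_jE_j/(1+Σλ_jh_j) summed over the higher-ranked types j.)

No

Current rate: (0.83×1490)/(1 + 0.83×2.33) = 421.5 kJ/min.
Profitability of F: 545/23.3 = 23.39 kJ/min.
23.39 < 421.5, so adding F would lower the average — exclude it.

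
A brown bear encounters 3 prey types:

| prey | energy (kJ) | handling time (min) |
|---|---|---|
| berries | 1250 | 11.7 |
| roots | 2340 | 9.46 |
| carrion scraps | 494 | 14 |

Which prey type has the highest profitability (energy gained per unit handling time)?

Profitability E/h (kJ/min): berries = 1250/11.7 = 107, roots = 2340/9.46 = 247, carrion scraps = 494/14 = 35.3.
Ranked: roots > berries > carrion scraps.

roots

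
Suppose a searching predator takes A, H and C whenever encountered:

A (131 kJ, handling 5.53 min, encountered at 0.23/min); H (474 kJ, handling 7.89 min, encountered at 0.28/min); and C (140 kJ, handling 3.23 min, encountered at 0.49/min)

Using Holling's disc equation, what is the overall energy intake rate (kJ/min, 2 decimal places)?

38.17 kJ/min

Energy encountered per unit search time: 0.23×131 + 0.28×474 + 0.49×140 = 231.4 kJ/min.
Handling time per unit search time: 0.23×5.53 + 0.28×7.89 + 0.49×3.23 = 5.064.
Rate = 231.4/(1 + 5.064) = 38.17 kJ/min.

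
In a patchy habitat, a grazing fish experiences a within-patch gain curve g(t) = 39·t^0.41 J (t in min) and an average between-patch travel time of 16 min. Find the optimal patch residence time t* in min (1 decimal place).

11.1 min

Optimal t* satisfies g'(t*) = g(t*)/(T + t*).
g'(t) = 0.41·39·t^-0.59. Setting 0.41·39·t^-0.59 = 39·t^0.41/(16+t) gives 0.41(16+t) = t, so 0.59·t = 0.41×16.
t* = 0.41×16/0.59 = 11.12 min.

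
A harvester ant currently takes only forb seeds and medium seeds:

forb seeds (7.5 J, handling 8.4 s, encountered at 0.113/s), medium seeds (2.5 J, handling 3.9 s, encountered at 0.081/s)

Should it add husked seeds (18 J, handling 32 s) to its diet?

Yes

Current rate: (0.113×7.5 + 0.081×2.5)/(1 + 0.113×8.4 + 0.081×3.9) = 0.4636 J/s.
Profitability of husked seeds: 18/32 = 0.5625 J/s.
0.5625 > 0.4636, so adding husked seeds raises the average — include it.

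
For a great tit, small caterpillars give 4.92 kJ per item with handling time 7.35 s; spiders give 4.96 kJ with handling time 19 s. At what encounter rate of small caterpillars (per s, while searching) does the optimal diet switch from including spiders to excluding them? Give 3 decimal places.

The zero-one rule: include spiders iff E₂/h₂ > λE₁/(1+λh₁). Equality gives the switch point.
λE₁h₂ = E₂ + λE₂h₁ ⇒ λ = E₂/(E₁h₂ − E₂h₁) = 4.96/(93.48 − 36.46) = 0.08698 per s.

0.087 per s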